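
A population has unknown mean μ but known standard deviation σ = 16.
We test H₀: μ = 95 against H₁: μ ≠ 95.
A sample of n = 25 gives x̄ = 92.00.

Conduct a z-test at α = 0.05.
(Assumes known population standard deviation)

Answer: z = -0.9375, fail to reject H₀

Derivation:
Standard error: SE = σ/√n = 16/√25 = 3.2000
z-statistic: z = (x̄ - μ₀)/SE = (92.00 - 95)/3.2000 = -0.9375
Critical value: ±1.960
p-value = 0.3485
Decision: fail to reject H₀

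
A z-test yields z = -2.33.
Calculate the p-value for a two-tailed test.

For z = -2.33:
p = 2×P(Z > |-2.33|) = 2×(1 - Φ(2.33)) = 0.0198

Answer: p-value ≈ 0.0198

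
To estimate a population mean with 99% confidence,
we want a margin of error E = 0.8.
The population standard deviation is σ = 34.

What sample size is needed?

Answer: n = 11986

Derivation:
z_0.005 = 2.576
n = (z×σ/E)² = (2.576×34/0.8)²
n = 11985.8704
Round up: n = 11986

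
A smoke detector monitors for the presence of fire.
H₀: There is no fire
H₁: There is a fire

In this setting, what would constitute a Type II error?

Answer: The alarm fails to sound when there actually is a fire

Derivation:
Type I error (α): Rejecting H₀ when H₀ is true
Type II error (β): Failing to reject H₀ when H₁ is true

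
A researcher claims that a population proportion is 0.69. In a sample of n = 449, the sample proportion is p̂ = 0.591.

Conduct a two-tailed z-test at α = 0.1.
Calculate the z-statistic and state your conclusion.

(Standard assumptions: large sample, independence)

H₀: p = 0.69, H₁: p ≠ 0.69
Standard error: SE = √(p₀(1-p₀)/n) = √(0.69×0.31/449) = 0.021826
z-statistic: z = (p̂ - p₀)/SE = (0.591 - 0.69)/0.021826 = -4.5359
Critical value: z_0.05 = ±1.645
p-value < 0.0001
Decision: reject H₀ at α = 0.1

Answer: z = -4.5359, reject H₀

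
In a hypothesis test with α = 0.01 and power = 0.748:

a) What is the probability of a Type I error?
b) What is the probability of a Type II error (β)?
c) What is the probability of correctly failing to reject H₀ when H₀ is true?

a) Type I error probability = α = 0.01
b) Power = P(reject H₀ | H₁ true) = 1 - β = 0.748, so Type II error probability = β = 1 - Power = 0.252
c) P(fail to reject H₀ | H₀ true) = 1 - α = 0.99

Answer: a) 0.01, b) 0.252, c) 0.99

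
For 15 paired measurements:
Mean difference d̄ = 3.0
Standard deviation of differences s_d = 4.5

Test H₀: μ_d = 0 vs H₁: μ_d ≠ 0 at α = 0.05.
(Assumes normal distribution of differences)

df = n - 1 = 14
SE = s_d/√n = 4.5/√15 = 1.1619
t = d̄/SE = 3.0/1.1619 = 2.5820
Critical value: t_{0.025,14} = ±2.145
p-value ≈ 0.0217
Decision: reject H₀

Answer: t = 2.5820, reject H₀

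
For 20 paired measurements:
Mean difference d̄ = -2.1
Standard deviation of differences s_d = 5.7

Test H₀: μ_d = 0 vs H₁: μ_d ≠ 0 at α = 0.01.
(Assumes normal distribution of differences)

df = n - 1 = 19
SE = s_d/√n = 5.7/√20 = 1.2746
t = d̄/SE = -2.1/1.2746 = -1.6476
Critical value: t_{0.005,19} = ±2.861
p-value ≈ 0.1159
Decision: fail to reject H₀

Answer: t = -1.6476, fail to reject H₀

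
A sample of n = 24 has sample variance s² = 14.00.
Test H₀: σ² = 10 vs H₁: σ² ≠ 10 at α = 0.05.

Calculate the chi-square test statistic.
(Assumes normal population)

df = n - 1 = 23
χ² = (n-1)s²/σ₀² = 23×14.00/10 = 32.2000
Critical values: χ²_{0.975,23} = 11.689, χ²_{0.025,23} = 38.076
Rejection region: χ² < 11.689 or χ² > 38.076
Decision: fail to reject H₀

Answer: χ² = 32.2000, fail to reject H₀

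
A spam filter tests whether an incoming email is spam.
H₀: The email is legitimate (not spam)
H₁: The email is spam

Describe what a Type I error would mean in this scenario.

Answer: Marking a legitimate email as spam

Derivation:
A Type I error (probability α) occurs when we reject a true H₀.
A Type II error (probability β) occurs when we fail to reject a false H₀.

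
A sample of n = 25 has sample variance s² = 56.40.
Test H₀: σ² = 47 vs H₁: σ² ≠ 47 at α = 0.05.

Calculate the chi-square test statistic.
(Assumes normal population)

Answer: χ² = 28.8000, fail to reject H₀

Derivation:
df = n - 1 = 24
χ² = (n-1)s²/σ₀² = 24×56.40/47 = 28.8000
Critical values: χ²_{0.975,24} = 12.401, χ²_{0.025,24} = 39.364
Rejection region: χ² < 12.401 or χ² > 39.364
Decision: fail to reject H₀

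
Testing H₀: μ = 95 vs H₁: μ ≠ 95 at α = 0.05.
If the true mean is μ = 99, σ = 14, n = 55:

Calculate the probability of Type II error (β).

Answer: β ≈ 0.4369

Derivation:
SE = σ/√n = 14/√55 = 1.8878
Critical values: μ₀ ± z_0.025×SE = 95 ± 1.960×1.8878
Acceptance region: (91.2999, 98.7001)
Under H₁ (μ = 99): z_high = (98.7001 - 99)/1.8878 = -0.1589, z_low = (91.2999 - 99)/1.8878 = -4.0789
β = P(not reject | H₁) = Φ(-0.1589) - Φ(-4.0789) ≈ 0.4369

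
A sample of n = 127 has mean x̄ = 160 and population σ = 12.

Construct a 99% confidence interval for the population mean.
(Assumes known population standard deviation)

Answer: (157.2571, 162.7429)

Derivation:
Confidence level: 99%, α = 0.01
z_0.005 = 2.576
SE = σ/√n = 12/√127 = 1.0648
Margin of error = 2.576 × 1.0648 = 2.7429
CI: x̄ ± margin = 160 ± 2.7429
CI: (157.2571, 162.7429)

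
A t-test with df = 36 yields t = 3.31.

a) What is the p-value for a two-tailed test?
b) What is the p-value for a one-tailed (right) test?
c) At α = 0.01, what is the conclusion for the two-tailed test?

Using t-distribution with df = 36:
a) Two-tailed: p = 2×P(T > 3.31) = 0.0021
b) One-tailed: p = P(T > 3.31) = 0.0011
c) 0.0021 < 0.01, reject H₀

Answer: a) 0.0021, b) 0.0011, c) reject H₀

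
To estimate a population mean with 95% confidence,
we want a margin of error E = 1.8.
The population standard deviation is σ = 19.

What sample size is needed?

Answer: n = 429

Derivation:
z_0.025 = 1.960
n = (z×σ/E)² = (1.960×19/1.8)²
n = 428.0301
Round up: n = 429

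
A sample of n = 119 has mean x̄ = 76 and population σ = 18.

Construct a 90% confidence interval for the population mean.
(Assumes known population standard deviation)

Confidence level: 90%, α = 0.1
z_0.05 = 1.645
SE = σ/√n = 18/√119 = 1.6501
Margin of error = 1.645 × 1.6501 = 2.7144
CI: x̄ ± margin = 76 ± 2.7144
CI: (73.2856, 78.7144)

Answer: (73.2856, 78.7144)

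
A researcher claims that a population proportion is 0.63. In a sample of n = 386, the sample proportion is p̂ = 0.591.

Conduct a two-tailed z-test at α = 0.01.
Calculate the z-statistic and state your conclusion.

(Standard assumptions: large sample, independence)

H₀: p = 0.63, H₁: p ≠ 0.63
Standard error: SE = √(p₀(1-p₀)/n) = √(0.63×0.37/386) = 0.024574
z-statistic: z = (p̂ - p₀)/SE = (0.591 - 0.63)/0.024574 = -1.5870
Critical value: z_0.005 = ±2.576
p-value = 0.1125
Decision: fail to reject H₀ at α = 0.01

Answer: z = -1.5870, fail to reject H₀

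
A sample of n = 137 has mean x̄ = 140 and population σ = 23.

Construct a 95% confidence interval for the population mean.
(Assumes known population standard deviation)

Confidence level: 95%, α = 0.05
z_0.025 = 1.960
SE = σ/√n = 23/√137 = 1.9650
Margin of error = 1.960 × 1.9650 = 3.8514
CI: x̄ ± margin = 140 ± 3.8514
CI: (136.1486, 143.8514)

Answer: (136.1486, 143.8514)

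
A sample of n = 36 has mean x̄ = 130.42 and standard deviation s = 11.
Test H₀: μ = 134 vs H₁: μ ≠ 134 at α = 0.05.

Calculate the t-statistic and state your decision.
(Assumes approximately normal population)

df = n - 1 = 35
SE = s/√n = 11/√36 = 1.8333
t = (x̄ - μ₀)/SE = (130.42 - 134)/1.8333 = -1.9528
Critical value: t_{0.025,35} = ±2.030
p-value ≈ 0.0589
Decision: fail to reject H₀

Answer: t = -1.9528, fail to reject H₀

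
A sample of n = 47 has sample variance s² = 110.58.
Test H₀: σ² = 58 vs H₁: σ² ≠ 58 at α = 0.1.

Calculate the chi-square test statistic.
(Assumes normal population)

df = n - 1 = 46
χ² = (n-1)s²/σ₀² = 46×110.58/58 = 87.7014
Critical values: χ²_{0.95,46} = 31.439, χ²_{0.05,46} = 62.830
Rejection region: χ² < 31.439 or χ² > 62.830
Decision: reject H₀

Answer: χ² = 87.7014, reject H₀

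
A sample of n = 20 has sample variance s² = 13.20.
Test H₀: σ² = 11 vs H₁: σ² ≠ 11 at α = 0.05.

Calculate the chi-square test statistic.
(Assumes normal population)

Answer: χ² = 22.8000, fail to reject H₀

Derivation:
df = n - 1 = 19
χ² = (n-1)s²/σ₀² = 19×13.20/11 = 22.8000
Critical values: χ²_{0.975,19} = 8.907, χ²_{0.025,19} = 32.852
Rejection region: χ² < 8.907 or χ² > 32.852
Decision: fail to reject H₀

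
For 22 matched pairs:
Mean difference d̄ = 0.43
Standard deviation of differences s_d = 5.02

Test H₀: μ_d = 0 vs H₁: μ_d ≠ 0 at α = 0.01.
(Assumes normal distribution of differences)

Answer: t = 0.4018, fail to reject H₀

Derivation:
df = n - 1 = 21
SE = s_d/√n = 5.02/√22 = 1.0703
t = d̄/SE = 0.43/1.0703 = 0.4018
Critical value: t_{0.005,21} = ±2.831
p-value ≈ 0.6919
Decision: fail to reject H₀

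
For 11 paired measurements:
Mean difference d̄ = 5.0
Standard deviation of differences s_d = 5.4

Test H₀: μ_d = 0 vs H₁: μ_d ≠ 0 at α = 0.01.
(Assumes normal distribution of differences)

df = n - 1 = 10
SE = s_d/√n = 5.4/√11 = 1.6282
t = d̄/SE = 5.0/1.6282 = 3.0709
Critical value: t_{0.005,10} = ±3.169
p-value ≈ 0.0118
Decision: fail to reject H₀

Answer: t = 3.0709, fail to reject H₀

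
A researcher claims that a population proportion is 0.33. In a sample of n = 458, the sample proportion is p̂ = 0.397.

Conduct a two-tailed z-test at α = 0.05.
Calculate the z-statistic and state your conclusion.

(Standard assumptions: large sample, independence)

H₀: p = 0.33, H₁: p ≠ 0.33
Standard error: SE = √(p₀(1-p₀)/n) = √(0.33×0.67/458) = 0.021972
z-statistic: z = (p̂ - p₀)/SE = (0.397 - 0.33)/0.021972 = 3.0493
Critical value: z_0.025 = ±1.960
p-value = 0.0023
Decision: reject H₀ at α = 0.05

Answer: z = 3.0493, reject H₀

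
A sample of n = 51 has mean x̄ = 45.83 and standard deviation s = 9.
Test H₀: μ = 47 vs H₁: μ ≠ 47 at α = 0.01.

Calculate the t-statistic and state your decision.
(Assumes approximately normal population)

df = n - 1 = 50
SE = s/√n = 9/√51 = 1.2603
t = (x̄ - μ₀)/SE = (45.83 - 47)/1.2603 = -0.9284
Critical value: t_{0.005,50} = ±2.678
p-value ≈ 0.3577
Decision: fail to reject H₀

Answer: t = -0.9284, fail to reject H₀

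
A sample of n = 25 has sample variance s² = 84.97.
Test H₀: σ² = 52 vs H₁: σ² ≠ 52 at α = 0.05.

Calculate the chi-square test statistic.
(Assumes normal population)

df = n - 1 = 24
χ² = (n-1)s²/σ₀² = 24×84.97/52 = 39.2169
Critical values: χ²_{0.975,24} = 12.401, χ²_{0.025,24} = 39.364
Rejection region: χ² < 12.401 or χ² > 39.364
Decision: fail to reject H₀

Answer: χ² = 39.2169, fail to reject H₀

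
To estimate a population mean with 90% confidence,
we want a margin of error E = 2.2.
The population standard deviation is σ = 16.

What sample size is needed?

Answer: n = 144

Derivation:
z_0.05 = 1.645
n = (z×σ/E)² = (1.645×16/2.2)²
n = 143.1286
Round up: n = 144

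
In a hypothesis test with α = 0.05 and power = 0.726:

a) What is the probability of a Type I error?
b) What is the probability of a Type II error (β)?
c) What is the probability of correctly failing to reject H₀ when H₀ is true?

a) Type I error probability = α = 0.05
b) Power = P(reject H₀ | H₁ true) = 1 - β = 0.726, so Type II error probability = β = 1 - Power = 0.274
c) P(fail to reject H₀ | H₀ true) = 1 - α = 0.95

Answer: a) 0.05, b) 0.274, c) 0.95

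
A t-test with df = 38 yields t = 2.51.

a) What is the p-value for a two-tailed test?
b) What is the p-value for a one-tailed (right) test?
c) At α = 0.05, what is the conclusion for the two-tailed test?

Using t-distribution with df = 38:
a) Two-tailed: p = 2×P(T > 2.51) = 0.0165
b) One-tailed: p = P(T > 2.51) = 0.0082
c) 0.0165 < 0.05, reject H₀

Answer: a) 0.0165, b) 0.0082, c) reject H₀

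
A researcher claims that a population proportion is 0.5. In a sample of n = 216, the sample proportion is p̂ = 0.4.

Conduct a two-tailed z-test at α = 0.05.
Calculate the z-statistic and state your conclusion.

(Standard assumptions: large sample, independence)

Answer: z = -2.9394, reject H₀

Derivation:
H₀: p = 0.5, H₁: p ≠ 0.5
Standard error: SE = √(p₀(1-p₀)/n) = √(0.5×0.5/216) = 0.034021
z-statistic: z = (p̂ - p₀)/SE = (0.4 - 0.5)/0.034021 = -2.9394
Critical value: z_0.025 = ±1.960
p-value = 0.0033
Decision: reject H₀ at α = 0.05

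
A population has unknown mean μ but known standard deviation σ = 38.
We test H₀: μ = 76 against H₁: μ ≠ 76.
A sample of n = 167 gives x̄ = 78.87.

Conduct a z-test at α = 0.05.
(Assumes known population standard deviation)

Answer: z = 0.9760, fail to reject H₀

Derivation:
Standard error: SE = σ/√n = 38/√167 = 2.9405
z-statistic: z = (x̄ - μ₀)/SE = (78.87 - 76)/2.9405 = 0.9760
Critical value: ±1.960
p-value = 0.3291
Decision: fail to reject H₀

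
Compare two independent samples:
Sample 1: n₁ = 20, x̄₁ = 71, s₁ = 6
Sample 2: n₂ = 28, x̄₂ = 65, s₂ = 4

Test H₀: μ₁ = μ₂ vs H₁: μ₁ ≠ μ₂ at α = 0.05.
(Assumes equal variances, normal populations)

Pooled variance: s²_p = [19×6² + 27×4²]/(46) = 24.2609
s_p = 4.9255
SE = s_p×√(1/n₁ + 1/n₂) = 4.9255×√(1/20 + 1/28) = 1.4420
t = (x̄₁ - x̄₂)/SE = (71 - 65)/1.4420 = 4.1609
df = 46, t-critical = ±2.013
Decision: reject H₀

Answer: t = 4.1609, reject H₀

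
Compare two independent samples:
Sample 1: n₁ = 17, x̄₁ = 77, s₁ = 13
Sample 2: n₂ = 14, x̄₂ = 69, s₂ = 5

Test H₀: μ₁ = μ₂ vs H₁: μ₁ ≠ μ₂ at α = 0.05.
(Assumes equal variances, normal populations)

Answer: t = 2.1690, reject H₀

Derivation:
Pooled variance: s²_p = [16×13² + 13×5²]/(29) = 104.4483
s_p = 10.2200
SE = s_p×√(1/n₁ + 1/n₂) = 10.2200×√(1/17 + 1/14) = 3.6884
t = (x̄₁ - x̄₂)/SE = (77 - 69)/3.6884 = 2.1690
df = 29, t-critical = ±2.045
Decision: reject H₀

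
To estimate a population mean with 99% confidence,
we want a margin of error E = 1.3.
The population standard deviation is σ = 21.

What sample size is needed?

Answer: n = 1732

Derivation:
z_0.005 = 2.576
n = (z×σ/E)² = (2.576×21/1.3)²
n = 1731.5842
Round up: n = 1732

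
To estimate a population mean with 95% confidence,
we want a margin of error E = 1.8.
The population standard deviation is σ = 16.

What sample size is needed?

Answer: n = 304

Derivation:
z_0.025 = 1.960
n = (z×σ/E)² = (1.960×16/1.8)²
n = 303.5338
Round up: n = 304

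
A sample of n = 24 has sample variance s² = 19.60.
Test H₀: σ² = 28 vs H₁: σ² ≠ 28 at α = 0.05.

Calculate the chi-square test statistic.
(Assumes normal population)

df = n - 1 = 23
χ² = (n-1)s²/σ₀² = 23×19.60/28 = 16.1000
Critical values: χ²_{0.975,23} = 11.689, χ²_{0.025,23} = 38.076
Rejection region: χ² < 11.689 or χ² > 38.076
Decision: fail to reject H₀

Answer: χ² = 16.1000, fail to reject H₀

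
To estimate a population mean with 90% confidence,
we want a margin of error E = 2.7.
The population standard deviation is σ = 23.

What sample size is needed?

Answer: n = 197

Derivation:
z_0.05 = 1.645
n = (z×σ/E)² = (1.645×23/2.7)²
n = 196.3631
Round up: n = 197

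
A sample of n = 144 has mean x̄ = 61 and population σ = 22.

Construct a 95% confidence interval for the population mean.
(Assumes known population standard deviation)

Confidence level: 95%, α = 0.05
z_0.025 = 1.960
SE = σ/√n = 22/√144 = 1.8333
Margin of error = 1.960 × 1.8333 = 3.5933
CI: x̄ ± margin = 61 ± 3.5933
CI: (57.4067, 64.5933)

Answer: (57.4067, 64.5933)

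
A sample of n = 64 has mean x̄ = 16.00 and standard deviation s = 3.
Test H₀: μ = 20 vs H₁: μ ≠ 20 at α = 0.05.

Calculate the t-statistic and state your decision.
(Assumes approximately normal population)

df = n - 1 = 63
SE = s/√n = 3/√64 = 0.3750
t = (x̄ - μ₀)/SE = (16.00 - 20)/0.3750 = -10.6667
Critical value: t_{0.025,63} = ±1.998
p-value < 0.0001
Decision: reject H₀

Answer: t = -10.6667, reject H₀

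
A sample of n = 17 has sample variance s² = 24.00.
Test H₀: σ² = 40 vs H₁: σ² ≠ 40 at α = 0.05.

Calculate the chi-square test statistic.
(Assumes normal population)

Answer: χ² = 9.6000, fail to reject H₀

Derivation:
df = n - 1 = 16
χ² = (n-1)s²/σ₀² = 16×24.00/40 = 9.6000
Critical values: χ²_{0.975,16} = 6.908, χ²_{0.025,16} = 28.845
Rejection region: χ² < 6.908 or χ² > 28.845
Decision: fail to reject H₀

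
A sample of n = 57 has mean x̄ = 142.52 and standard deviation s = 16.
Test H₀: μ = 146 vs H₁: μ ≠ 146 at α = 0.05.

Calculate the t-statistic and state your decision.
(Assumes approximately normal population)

Answer: t = -1.6421, fail to reject H₀

Derivation:
df = n - 1 = 56
SE = s/√n = 16/√57 = 2.1193
t = (x̄ - μ₀)/SE = (142.52 - 146)/2.1193 = -1.6421
Critical value: t_{0.025,56} = ±2.003
p-value ≈ 0.1062
Decision: fail to reject H₀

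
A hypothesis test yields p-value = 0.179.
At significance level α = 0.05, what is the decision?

Compare p-value to α:
0.179 ≥ 0.05
Decision: fail to reject H₀

Answer: fail to reject H₀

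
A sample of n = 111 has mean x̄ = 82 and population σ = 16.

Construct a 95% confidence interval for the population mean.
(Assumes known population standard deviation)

Confidence level: 95%, α = 0.05
z_0.025 = 1.960
SE = σ/√n = 16/√111 = 1.5187
Margin of error = 1.960 × 1.5187 = 2.9767
CI: x̄ ± margin = 82 ± 2.9767
CI: (79.0233, 84.9767)

Answer: (79.0233, 84.9767)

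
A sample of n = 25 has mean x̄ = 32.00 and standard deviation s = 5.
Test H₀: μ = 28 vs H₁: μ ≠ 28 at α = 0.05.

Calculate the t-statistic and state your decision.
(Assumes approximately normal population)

df = n - 1 = 24
SE = s/√n = 5/√25 = 1.0000
t = (x̄ - μ₀)/SE = (32.00 - 28)/1.0000 = 4.0000
Critical value: t_{0.025,24} = ±2.064
p-value ≈ 0.0005
Decision: reject H₀

Answer: t = 4.0000, reject H₀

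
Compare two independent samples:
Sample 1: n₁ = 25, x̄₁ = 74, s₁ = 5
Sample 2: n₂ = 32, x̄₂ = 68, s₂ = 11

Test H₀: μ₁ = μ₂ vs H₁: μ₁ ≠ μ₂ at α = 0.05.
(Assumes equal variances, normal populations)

Pooled variance: s²_p = [24×5² + 31×11²]/(55) = 79.1091
s_p = 8.8943
SE = s_p×√(1/n₁ + 1/n₂) = 8.8943×√(1/25 + 1/32) = 2.3741
t = (x̄₁ - x̄₂)/SE = (74 - 68)/2.3741 = 2.5273
df = 55, t-critical = ±2.004
Decision: reject H₀

Answer: t = 2.5273, reject H₀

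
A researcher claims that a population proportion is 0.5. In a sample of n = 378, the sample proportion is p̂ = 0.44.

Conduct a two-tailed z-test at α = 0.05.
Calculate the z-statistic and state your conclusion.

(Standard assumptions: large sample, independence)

Answer: z = -2.3331, reject H₀

Derivation:
H₀: p = 0.5, H₁: p ≠ 0.5
Standard error: SE = √(p₀(1-p₀)/n) = √(0.5×0.5/378) = 0.025717
z-statistic: z = (p̂ - p₀)/SE = (0.44 - 0.5)/0.025717 = -2.3331
Critical value: z_0.025 = ±1.960
p-value = 0.0196
Decision: reject H₀ at α = 0.05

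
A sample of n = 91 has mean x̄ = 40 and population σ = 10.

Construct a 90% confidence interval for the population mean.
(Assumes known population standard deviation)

Answer: (38.2755, 41.7245)

Derivation:
Confidence level: 90%, α = 0.1
z_0.05 = 1.645
SE = σ/√n = 10/√91 = 1.0483
Margin of error = 1.645 × 1.0483 = 1.7245
CI: x̄ ± margin = 40 ± 1.7245
CI: (38.2755, 41.7245)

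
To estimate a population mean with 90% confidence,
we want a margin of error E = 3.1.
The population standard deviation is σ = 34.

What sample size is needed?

z_0.05 = 1.645
n = (z×σ/E)² = (1.645×34/3.1)²
n = 325.5114
Round up: n = 326

Answer: n = 326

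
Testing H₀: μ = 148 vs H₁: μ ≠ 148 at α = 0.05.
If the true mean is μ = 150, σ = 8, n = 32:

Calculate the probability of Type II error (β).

SE = σ/√n = 8/√32 = 1.4142
Critical values: μ₀ ± z_0.025×SE = 148 ± 1.960×1.4142
Acceptance region: (145.2282, 150.7718)
Under H₁ (μ = 150): z_high = (150.7718 - 150)/1.4142 = 0.5458, z_low = (145.2282 - 150)/1.4142 = -3.3742
β = P(not reject | H₁) = Φ(0.5458) - Φ(-3.3742) ≈ 0.7070

Answer: β ≈ 0.7070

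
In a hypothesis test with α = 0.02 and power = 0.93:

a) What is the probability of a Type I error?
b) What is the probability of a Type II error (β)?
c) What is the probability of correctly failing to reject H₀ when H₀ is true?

a) Type I error probability = α = 0.02
b) Power = P(reject H₀ | H₁ true) = 1 - β = 0.93, so Type II error probability = β = 1 - Power = 0.07
c) P(fail to reject H₀ | H₀ true) = 1 - α = 0.98

Answer: a) 0.02, b) 0.07, c) 0.98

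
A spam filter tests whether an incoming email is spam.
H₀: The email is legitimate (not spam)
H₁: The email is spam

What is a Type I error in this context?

Type I error (α): Rejecting H₀ when H₀ is true
Type II error (β): Failing to reject H₀ when H₁ is true

Answer: Marking a legitimate email as spam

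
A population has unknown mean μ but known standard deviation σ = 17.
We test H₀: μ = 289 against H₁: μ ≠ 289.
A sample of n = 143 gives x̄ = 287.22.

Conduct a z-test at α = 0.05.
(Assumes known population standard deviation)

Answer: z = -1.2521, fail to reject H₀

Derivation:
Standard error: SE = σ/√n = 17/√143 = 1.4216
z-statistic: z = (x̄ - μ₀)/SE = (287.22 - 289)/1.4216 = -1.2521
Critical value: ±1.960
p-value = 0.2105
Decision: fail to reject H₀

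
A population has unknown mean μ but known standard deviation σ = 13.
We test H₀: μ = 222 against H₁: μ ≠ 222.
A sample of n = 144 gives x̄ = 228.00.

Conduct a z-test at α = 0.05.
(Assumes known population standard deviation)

Answer: z = 5.5386, reject H₀

Derivation:
Standard error: SE = σ/√n = 13/√144 = 1.0833
z-statistic: z = (x̄ - μ₀)/SE = (228.00 - 222)/1.0833 = 5.5386
Critical value: ±1.960
p-value < 0.0001
Decision: reject H₀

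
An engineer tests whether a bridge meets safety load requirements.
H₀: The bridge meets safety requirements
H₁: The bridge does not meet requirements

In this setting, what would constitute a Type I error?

Answer: Unnecessarily closing a safe bridge for repairs

Derivation:
Type I error: rejecting H₀ when it is actually true (false positive).
Type II error: failing to reject H₀ when H₁ is actually true (false negative).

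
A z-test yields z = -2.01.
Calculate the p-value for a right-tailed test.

For z = -2.01:
p = P(Z > -2.01) = 1 - Φ(-2.01) = 0.9778

Answer: p-value ≈ 0.9778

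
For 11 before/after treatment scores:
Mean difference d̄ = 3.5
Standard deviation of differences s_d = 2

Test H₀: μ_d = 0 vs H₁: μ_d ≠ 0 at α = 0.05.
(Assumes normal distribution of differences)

Answer: t = 5.8043, reject H₀

Derivation:
df = n - 1 = 10
SE = s_d/√n = 2/√11 = 0.6030
t = d̄/SE = 3.5/0.6030 = 5.8043
Critical value: t_{0.025,10} = ±2.228
p-value ≈ 0.0002
Decision: reject H₀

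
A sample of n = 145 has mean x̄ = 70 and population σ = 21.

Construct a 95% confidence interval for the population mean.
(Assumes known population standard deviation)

Answer: (66.5818, 73.4182)

Derivation:
Confidence level: 95%, α = 0.05
z_0.025 = 1.960
SE = σ/√n = 21/√145 = 1.7440
Margin of error = 1.960 × 1.7440 = 3.4182
CI: x̄ ± margin = 70 ± 3.4182
CI: (66.5818, 73.4182)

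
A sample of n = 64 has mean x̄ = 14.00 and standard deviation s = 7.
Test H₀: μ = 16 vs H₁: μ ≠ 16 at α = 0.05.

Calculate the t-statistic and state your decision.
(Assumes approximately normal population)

df = n - 1 = 63
SE = s/√n = 7/√64 = 0.8750
t = (x̄ - μ₀)/SE = (14.00 - 16)/0.8750 = -2.2857
Critical value: t_{0.025,63} = ±1.998
p-value ≈ 0.0256
Decision: reject H₀

Answer: t = -2.2857, reject H₀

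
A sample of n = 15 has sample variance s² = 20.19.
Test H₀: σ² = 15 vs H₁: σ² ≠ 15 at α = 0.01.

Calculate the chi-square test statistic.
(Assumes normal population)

Answer: χ² = 18.8440, fail to reject H₀

Derivation:
df = n - 1 = 14
χ² = (n-1)s²/σ₀² = 14×20.19/15 = 18.8440
Critical values: χ²_{0.995,14} = 4.075, χ²_{0.005,14} = 31.319
Rejection region: χ² < 4.075 or χ² > 31.319
Decision: fail to reject H₀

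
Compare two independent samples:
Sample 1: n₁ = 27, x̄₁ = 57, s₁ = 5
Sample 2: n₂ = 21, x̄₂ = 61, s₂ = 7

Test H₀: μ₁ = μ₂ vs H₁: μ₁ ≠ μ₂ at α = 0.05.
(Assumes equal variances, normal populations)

Pooled variance: s²_p = [26×5² + 20×7²]/(46) = 35.4348
s_p = 5.9527
SE = s_p×√(1/n₁ + 1/n₂) = 5.9527×√(1/27 + 1/21) = 1.7320
t = (x̄₁ - x̄₂)/SE = (57 - 61)/1.7320 = -2.3095
df = 46, t-critical = ±2.013
Decision: reject H₀

Answer: t = -2.3095, reject H₀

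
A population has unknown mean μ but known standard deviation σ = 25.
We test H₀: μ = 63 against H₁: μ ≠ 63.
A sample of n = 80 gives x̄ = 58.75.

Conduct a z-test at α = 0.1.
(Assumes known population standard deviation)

Answer: z = -1.5205, fail to reject H₀

Derivation:
Standard error: SE = σ/√n = 25/√80 = 2.7951
z-statistic: z = (x̄ - μ₀)/SE = (58.75 - 63)/2.7951 = -1.5205
Critical value: ±1.645
p-value = 0.1284
Decision: fail to reject H₀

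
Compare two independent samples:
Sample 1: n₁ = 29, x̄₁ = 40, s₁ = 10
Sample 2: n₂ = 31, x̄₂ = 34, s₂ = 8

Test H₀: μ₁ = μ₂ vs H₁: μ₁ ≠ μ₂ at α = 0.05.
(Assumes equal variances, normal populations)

Answer: t = 2.5746, reject H₀

Derivation:
Pooled variance: s²_p = [28×10² + 30×8²]/(58) = 81.3793
s_p = 9.0210
SE = s_p×√(1/n₁ + 1/n₂) = 9.0210×√(1/29 + 1/31) = 2.3305
t = (x̄₁ - x̄₂)/SE = (40 - 34)/2.3305 = 2.5746
df = 58, t-critical = ±2.002
Decision: reject H₀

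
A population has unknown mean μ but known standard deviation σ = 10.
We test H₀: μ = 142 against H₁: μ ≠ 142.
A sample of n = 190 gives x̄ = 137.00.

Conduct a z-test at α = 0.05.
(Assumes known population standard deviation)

Answer: z = -6.8918, reject H₀

Derivation:
Standard error: SE = σ/√n = 10/√190 = 0.7255
z-statistic: z = (x̄ - μ₀)/SE = (137.00 - 142)/0.7255 = -6.8918
Critical value: ±1.960
p-value < 0.0001
Decision: reject H₀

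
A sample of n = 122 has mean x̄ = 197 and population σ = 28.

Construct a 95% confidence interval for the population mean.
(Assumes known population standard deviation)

Confidence level: 95%, α = 0.05
z_0.025 = 1.960
SE = σ/√n = 28/√122 = 2.5350
Margin of error = 1.960 × 2.5350 = 4.9686
CI: x̄ ± margin = 197 ± 4.9686
CI: (192.0314, 201.9686)

Answer: (192.0314, 201.9686)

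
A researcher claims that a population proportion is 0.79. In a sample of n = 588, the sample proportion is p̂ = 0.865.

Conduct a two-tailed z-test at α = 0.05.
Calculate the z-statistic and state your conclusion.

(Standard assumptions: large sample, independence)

Answer: z = 4.4651, reject H₀

Derivation:
H₀: p = 0.79, H₁: p ≠ 0.79
Standard error: SE = √(p₀(1-p₀)/n) = √(0.79×0.21/588) = 0.016797
z-statistic: z = (p̂ - p₀)/SE = (0.865 - 0.79)/0.016797 = 4.4651
Critical value: z_0.025 = ±1.960
p-value < 0.0001
Decision: reject H₀ at α = 0.05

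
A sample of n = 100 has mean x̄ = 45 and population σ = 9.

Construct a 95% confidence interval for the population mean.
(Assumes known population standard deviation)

Answer: (43.2360, 46.7640)

Derivation:
Confidence level: 95%, α = 0.05
z_0.025 = 1.960
SE = σ/√n = 9/√100 = 0.9000
Margin of error = 1.960 × 0.9000 = 1.7640
CI: x̄ ± margin = 45 ± 1.7640
CI: (43.2360, 46.7640)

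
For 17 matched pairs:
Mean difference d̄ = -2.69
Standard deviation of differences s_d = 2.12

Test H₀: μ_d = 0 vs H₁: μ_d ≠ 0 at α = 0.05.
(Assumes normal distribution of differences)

Answer: t = -5.2314, reject H₀

Derivation:
df = n - 1 = 16
SE = s_d/√n = 2.12/√17 = 0.5142
t = d̄/SE = -2.69/0.5142 = -5.2314
Critical value: t_{0.025,16} = ±2.120
p-value ≈ 0.0001
Decision: reject H₀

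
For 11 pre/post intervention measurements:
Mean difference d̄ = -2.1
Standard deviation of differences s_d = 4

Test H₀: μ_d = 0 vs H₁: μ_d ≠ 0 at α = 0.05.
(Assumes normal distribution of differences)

df = n - 1 = 10
SE = s_d/√n = 4/√11 = 1.2060
t = d̄/SE = -2.1/1.2060 = -1.7413
Critical value: t_{0.025,10} = ±2.228
p-value ≈ 0.1122
Decision: fail to reject H₀

Answer: t = -1.7413, fail to reject H₀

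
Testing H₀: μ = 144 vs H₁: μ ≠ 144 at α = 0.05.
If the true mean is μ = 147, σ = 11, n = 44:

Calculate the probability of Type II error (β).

Answer: β ≈ 0.5599

Derivation:
SE = σ/√n = 11/√44 = 1.6583
Critical values: μ₀ ± z_0.025×SE = 144 ± 1.960×1.6583
Acceptance region: (140.7497, 147.2503)
Under H₁ (μ = 147): z_high = (147.2503 - 147)/1.6583 = 0.1509, z_low = (140.7497 - 147)/1.6583 = -3.7691
β = P(not reject | H₁) = Φ(0.1509) - Φ(-3.7691) ≈ 0.5599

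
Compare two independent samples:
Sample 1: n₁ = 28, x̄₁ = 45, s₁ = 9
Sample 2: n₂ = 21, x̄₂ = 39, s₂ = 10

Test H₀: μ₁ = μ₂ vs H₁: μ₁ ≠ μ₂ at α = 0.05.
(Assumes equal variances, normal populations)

Pooled variance: s²_p = [27×9² + 20×10²]/(47) = 89.0851
s_p = 9.4385
SE = s_p×√(1/n₁ + 1/n₂) = 9.4385×√(1/28 + 1/21) = 2.7247
t = (x̄₁ - x̄₂)/SE = (45 - 39)/2.7247 = 2.2021
df = 47, t-critical = ±2.012
Decision: reject H₀

Answer: t = 2.2021, reject H₀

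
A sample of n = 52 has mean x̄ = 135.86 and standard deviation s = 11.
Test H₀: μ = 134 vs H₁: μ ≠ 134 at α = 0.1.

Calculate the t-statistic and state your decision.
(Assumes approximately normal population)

Answer: t = 1.2194, fail to reject H₀

Derivation:
df = n - 1 = 51
SE = s/√n = 11/√52 = 1.5254
t = (x̄ - μ₀)/SE = (135.86 - 134)/1.5254 = 1.2194
Critical value: t_{0.05,51} = ±1.675
p-value ≈ 0.2283
Decision: fail to reject H₀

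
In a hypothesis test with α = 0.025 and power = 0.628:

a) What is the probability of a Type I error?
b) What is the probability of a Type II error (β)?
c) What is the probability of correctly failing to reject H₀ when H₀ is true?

a) Type I error probability = α = 0.025
b) Power = P(reject H₀ | H₁ true) = 1 - β = 0.628, so Type II error probability = β = 1 - Power = 0.372
c) P(fail to reject H₀ | H₀ true) = 1 - α = 0.975

Answer: a) 0.025, b) 0.372, c) 0.975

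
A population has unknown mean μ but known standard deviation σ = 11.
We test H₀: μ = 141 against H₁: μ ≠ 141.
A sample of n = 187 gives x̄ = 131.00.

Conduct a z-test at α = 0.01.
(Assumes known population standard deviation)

Answer: z = -12.4316, reject H₀

Derivation:
Standard error: SE = σ/√n = 11/√187 = 0.8044
z-statistic: z = (x̄ - μ₀)/SE = (131.00 - 141)/0.8044 = -12.4316
Critical value: ±2.576
p-value < 0.0001
Decision: reject H₀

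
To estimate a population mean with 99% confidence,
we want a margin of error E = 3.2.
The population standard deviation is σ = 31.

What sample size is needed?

z_0.005 = 2.576
n = (z×σ/E)² = (2.576×31/3.2)²
n = 622.7520
Round up: n = 623

Answer: n = 623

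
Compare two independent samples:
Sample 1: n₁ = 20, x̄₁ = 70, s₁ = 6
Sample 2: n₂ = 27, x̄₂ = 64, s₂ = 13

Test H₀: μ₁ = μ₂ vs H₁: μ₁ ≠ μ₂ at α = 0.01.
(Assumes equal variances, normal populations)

Pooled variance: s²_p = [19×6² + 26×13²]/(45) = 112.8444
s_p = 10.6228
SE = s_p×√(1/n₁ + 1/n₂) = 10.6228×√(1/20 + 1/27) = 3.1339
t = (x̄₁ - x̄₂)/SE = (70 - 64)/3.1339 = 1.9145
df = 45, t-critical = ±2.690
Decision: fail to reject H₀

Answer: t = 1.9145, fail to reject H₀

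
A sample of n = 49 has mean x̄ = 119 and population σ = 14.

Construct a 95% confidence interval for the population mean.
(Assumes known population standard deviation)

Answer: (115.0800, 122.9200)

Derivation:
Confidence level: 95%, α = 0.05
z_0.025 = 1.960
SE = σ/√n = 14/√49 = 2.0000
Margin of error = 1.960 × 2.0000 = 3.9200
CI: x̄ ± margin = 119 ± 3.9200
CI: (115.0800, 122.9200)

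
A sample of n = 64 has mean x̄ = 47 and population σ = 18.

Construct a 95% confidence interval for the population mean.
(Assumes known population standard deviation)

Answer: (42.5900, 51.4100)

Derivation:
Confidence level: 95%, α = 0.05
z_0.025 = 1.960
SE = σ/√n = 18/√64 = 2.2500
Margin of error = 1.960 × 2.2500 = 4.4100
CI: x̄ ± margin = 47 ± 4.4100
CI: (42.5900, 51.4100)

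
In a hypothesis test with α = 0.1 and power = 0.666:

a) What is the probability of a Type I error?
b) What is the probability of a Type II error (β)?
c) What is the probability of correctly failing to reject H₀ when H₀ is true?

a) Type I error probability = α = 0.1
b) Power = P(reject H₀ | H₁ true) = 1 - β = 0.666, so Type II error probability = β = 1 - Power = 0.334
c) P(fail to reject H₀ | H₀ true) = 1 - α = 0.9

Answer: a) 0.1, b) 0.334, c) 0.9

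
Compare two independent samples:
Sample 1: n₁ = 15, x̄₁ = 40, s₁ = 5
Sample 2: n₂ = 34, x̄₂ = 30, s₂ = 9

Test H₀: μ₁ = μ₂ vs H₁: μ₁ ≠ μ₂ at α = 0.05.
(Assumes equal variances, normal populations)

Pooled variance: s²_p = [14×5² + 33×9²]/(47) = 64.3191
s_p = 8.0199
SE = s_p×√(1/n₁ + 1/n₂) = 8.0199×√(1/15 + 1/34) = 2.4859
t = (x̄₁ - x̄₂)/SE = (40 - 30)/2.4859 = 4.0227
df = 47, t-critical = ±2.012
Decision: reject H₀

Answer: t = 4.0227, reject H₀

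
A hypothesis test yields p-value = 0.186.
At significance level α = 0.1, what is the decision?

Compare p-value to α:
0.186 ≥ 0.1
Decision: fail to reject H₀

Answer: fail to reject H₀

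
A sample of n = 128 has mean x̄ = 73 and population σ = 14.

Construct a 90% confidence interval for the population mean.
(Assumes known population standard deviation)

Answer: (70.9645, 75.0355)

Derivation:
Confidence level: 90%, α = 0.1
z_0.05 = 1.645
SE = σ/√n = 14/√128 = 1.2374
Margin of error = 1.645 × 1.2374 = 2.0355
CI: x̄ ± margin = 73 ± 2.0355
CI: (70.9645, 75.0355)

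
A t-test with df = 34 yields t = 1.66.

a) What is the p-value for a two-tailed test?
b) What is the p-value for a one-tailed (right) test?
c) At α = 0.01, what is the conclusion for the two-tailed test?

Using t-distribution with df = 34:
a) Two-tailed: p = 2×P(T > 1.66) = 0.1061
b) One-tailed: p = P(T > 1.66) = 0.0531
c) 0.1061 ≥ 0.01, fail to reject H₀

Answer: a) 0.1061, b) 0.0531, c) fail to reject H₀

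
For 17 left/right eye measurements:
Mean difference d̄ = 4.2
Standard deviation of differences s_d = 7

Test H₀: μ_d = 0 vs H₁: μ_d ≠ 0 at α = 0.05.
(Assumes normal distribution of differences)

df = n - 1 = 16
SE = s_d/√n = 7/√17 = 1.6977
t = d̄/SE = 4.2/1.6977 = 2.4739
Critical value: t_{0.025,16} = ±2.120
p-value ≈ 0.0249
Decision: reject H₀

Answer: t = 2.4739, reject H₀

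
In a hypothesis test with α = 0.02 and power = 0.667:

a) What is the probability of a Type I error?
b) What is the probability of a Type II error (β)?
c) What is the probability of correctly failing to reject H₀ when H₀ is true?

Answer: a) 0.02, b) 0.333, c) 0.98

Derivation:
a) Type I error probability = α = 0.02
b) Power = P(reject H₀ | H₁ true) = 1 - β = 0.667, so Type II error probability = β = 1 - Power = 0.333
c) P(fail to reject H₀ | H₀ true) = 1 - α = 0.98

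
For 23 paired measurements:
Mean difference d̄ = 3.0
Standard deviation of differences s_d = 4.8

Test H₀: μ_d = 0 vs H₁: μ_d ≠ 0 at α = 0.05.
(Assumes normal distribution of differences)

df = n - 1 = 22
SE = s_d/√n = 4.8/√23 = 1.0009
t = d̄/SE = 3.0/1.0009 = 2.9973
Critical value: t_{0.025,22} = ±2.074
p-value ≈ 0.0066
Decision: reject H₀

Answer: t = 2.9973, reject H₀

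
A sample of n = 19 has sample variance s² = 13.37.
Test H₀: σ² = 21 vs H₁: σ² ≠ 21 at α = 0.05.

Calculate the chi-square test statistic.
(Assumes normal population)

Answer: χ² = 11.4600, fail to reject H₀

Derivation:
df = n - 1 = 18
χ² = (n-1)s²/σ₀² = 18×13.37/21 = 11.4600
Critical values: χ²_{0.975,18} = 8.231, χ²_{0.025,18} = 31.526
Rejection region: χ² < 8.231 or χ² > 31.526
Decision: fail to reject H₀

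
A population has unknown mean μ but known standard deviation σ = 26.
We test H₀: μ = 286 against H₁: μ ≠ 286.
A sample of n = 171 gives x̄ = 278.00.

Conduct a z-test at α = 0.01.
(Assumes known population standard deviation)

Answer: z = -4.0235, reject H₀

Derivation:
Standard error: SE = σ/√n = 26/√171 = 1.9883
z-statistic: z = (x̄ - μ₀)/SE = (278.00 - 286)/1.9883 = -4.0235
Critical value: ±2.576
p-value = 0.0001
Decision: reject H₀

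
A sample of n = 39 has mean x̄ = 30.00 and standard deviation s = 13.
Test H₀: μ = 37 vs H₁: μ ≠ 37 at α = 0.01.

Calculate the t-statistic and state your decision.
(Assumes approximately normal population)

Answer: t = -3.3626, reject H₀

Derivation:
df = n - 1 = 38
SE = s/√n = 13/√39 = 2.0817
t = (x̄ - μ₀)/SE = (30.00 - 37)/2.0817 = -3.3626
Critical value: t_{0.005,38} = ±2.712
p-value ≈ 0.0018
Decision: reject H₀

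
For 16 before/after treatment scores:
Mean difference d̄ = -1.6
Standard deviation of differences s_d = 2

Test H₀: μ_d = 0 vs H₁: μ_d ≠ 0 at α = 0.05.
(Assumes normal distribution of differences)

Answer: t = -3.2000, reject H₀

Derivation:
df = n - 1 = 15
SE = s_d/√n = 2/√16 = 0.5000
t = d̄/SE = -1.6/0.5000 = -3.2000
Critical value: t_{0.025,15} = ±2.131
p-value ≈ 0.0060
Decision: reject H₀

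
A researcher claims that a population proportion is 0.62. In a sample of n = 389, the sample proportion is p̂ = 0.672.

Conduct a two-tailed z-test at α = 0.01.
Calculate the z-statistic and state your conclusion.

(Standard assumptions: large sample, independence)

H₀: p = 0.62, H₁: p ≠ 0.62
Standard error: SE = √(p₀(1-p₀)/n) = √(0.62×0.38/389) = 0.024610
z-statistic: z = (p̂ - p₀)/SE = (0.672 - 0.62)/0.024610 = 2.1130
Critical value: z_0.005 = ±2.576
p-value = 0.0346
Decision: fail to reject H₀ at α = 0.01

Answer: z = 2.1130, fail to reject H₀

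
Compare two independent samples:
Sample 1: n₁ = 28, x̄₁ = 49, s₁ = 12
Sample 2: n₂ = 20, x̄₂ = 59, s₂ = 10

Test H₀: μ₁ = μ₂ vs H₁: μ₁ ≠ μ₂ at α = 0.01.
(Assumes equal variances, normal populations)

Answer: t = -3.0450, reject H₀

Derivation:
Pooled variance: s²_p = [27×12² + 19×10²]/(46) = 125.8261
s_p = 11.2172
SE = s_p×√(1/n₁ + 1/n₂) = 11.2172×√(1/28 + 1/20) = 3.2841
t = (x̄₁ - x̄₂)/SE = (49 - 59)/3.2841 = -3.0450
df = 46, t-critical = ±2.687
Decision: reject H₀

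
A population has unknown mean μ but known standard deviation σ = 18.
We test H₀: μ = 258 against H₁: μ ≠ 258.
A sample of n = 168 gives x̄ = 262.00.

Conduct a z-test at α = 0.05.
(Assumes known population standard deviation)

Answer: z = 2.8804, reject H₀

Derivation:
Standard error: SE = σ/√n = 18/√168 = 1.3887
z-statistic: z = (x̄ - μ₀)/SE = (262.00 - 258)/1.3887 = 2.8804
Critical value: ±1.960
p-value = 0.0040
Decision: reject H₀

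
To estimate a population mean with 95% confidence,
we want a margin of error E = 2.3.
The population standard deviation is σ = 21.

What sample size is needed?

Answer: n = 321

Derivation:
z_0.025 = 1.960
n = (z×σ/E)² = (1.960×21/2.3)²
n = 320.2544
Round up: n = 321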